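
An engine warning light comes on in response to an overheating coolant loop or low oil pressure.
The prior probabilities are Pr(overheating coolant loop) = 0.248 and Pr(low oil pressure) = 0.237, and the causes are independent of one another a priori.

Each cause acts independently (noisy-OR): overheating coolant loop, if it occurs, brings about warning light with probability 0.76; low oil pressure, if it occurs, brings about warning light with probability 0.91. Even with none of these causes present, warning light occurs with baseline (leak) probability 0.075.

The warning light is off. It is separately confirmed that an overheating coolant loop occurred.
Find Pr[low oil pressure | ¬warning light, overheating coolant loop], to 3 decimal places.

Pr[low oil pressure | ¬warning light, overheating coolant loop] ≈ 0.027

Under noisy-OR, P(warning light | causes) = 1 − (1−0.075)·∏(1−qᵢ) over the active causes.
For the numerator, keep only low oil pressure=true terms: 0.01998×0.237 = 0.004735
The normalizing constant is 0.222×0.763 + 0.01998×0.237 = 0.174121
P(low oil pressure | ¬warning light, overheating coolant loop) = 0.004735/0.174121 ≈ 0.027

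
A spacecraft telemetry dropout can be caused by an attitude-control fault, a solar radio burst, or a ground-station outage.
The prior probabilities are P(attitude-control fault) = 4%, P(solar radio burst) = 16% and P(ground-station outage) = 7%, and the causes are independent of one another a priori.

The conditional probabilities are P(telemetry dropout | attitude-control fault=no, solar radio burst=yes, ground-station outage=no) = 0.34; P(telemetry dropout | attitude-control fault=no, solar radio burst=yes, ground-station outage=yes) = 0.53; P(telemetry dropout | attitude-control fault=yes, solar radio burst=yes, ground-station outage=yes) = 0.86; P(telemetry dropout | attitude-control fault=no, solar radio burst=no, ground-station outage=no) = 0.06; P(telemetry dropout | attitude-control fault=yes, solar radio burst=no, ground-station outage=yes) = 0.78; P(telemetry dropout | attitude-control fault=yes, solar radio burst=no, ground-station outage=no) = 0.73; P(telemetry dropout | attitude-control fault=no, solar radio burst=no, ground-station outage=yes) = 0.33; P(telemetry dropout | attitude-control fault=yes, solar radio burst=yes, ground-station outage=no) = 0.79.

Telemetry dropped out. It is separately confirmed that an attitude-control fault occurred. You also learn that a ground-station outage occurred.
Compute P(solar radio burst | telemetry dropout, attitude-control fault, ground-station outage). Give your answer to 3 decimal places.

Enumerate both values of solar radio burst and weight by the priors:
  P(telemetry dropout | attitude-control fault, ground-station outage) = 0.78*0.84 + 0.86*0.16
        = 0.655200 + 0.137600 = 0.792800
The terms with solar radio burst present sum to 0.137600, so
  P(solar radio burst | telemetry dropout, attitude-control fault, ground-station outage) = 0.137600 / 0.792800 ≈ 0.174

P(solar radio burst | telemetry dropout, attitude-control fault, ground-station outage) ≈ 0.174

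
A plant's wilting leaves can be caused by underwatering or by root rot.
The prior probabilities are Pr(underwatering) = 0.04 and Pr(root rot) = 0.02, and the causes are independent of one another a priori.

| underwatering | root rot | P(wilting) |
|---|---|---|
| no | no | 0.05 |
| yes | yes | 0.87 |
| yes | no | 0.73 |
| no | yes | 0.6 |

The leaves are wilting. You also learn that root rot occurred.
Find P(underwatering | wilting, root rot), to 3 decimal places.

Numerator (weight on configurations with underwatering): 0.87×0.04 = 0.034800
Denominator P(wilting | root rot): 0.6×0.96 + 0.87×0.04 = 0.610800
P(underwatering | wilting, root rot) = 0.034800/0.610800 ≈ 0.057

P(underwatering | wilting, root rot) ≈ 0.057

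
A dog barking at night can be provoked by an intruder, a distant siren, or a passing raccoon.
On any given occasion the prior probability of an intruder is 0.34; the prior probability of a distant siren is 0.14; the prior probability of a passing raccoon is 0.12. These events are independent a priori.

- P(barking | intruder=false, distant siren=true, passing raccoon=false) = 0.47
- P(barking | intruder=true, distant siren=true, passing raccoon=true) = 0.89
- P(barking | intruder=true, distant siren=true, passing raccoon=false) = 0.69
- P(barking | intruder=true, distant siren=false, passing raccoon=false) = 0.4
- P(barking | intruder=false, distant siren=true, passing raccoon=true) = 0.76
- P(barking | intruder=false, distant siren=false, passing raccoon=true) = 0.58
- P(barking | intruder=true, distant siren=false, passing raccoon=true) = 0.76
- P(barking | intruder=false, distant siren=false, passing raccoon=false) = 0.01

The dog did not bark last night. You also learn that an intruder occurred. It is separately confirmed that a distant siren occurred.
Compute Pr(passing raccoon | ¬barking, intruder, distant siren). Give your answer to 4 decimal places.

Sum P(¬barking|·) weighted by the priors over both values of passing raccoon:
  P(¬barking | intruder, distant siren) = 0.31·0.88 + 0.11·0.12
        = 0.272800 + 0.013200 = 0.286000
Keeping only the passing raccoon-present terms gives 0.013200, so
  P(passing raccoon | ¬barking, intruder, distant siren) = 0.013200 / 0.286000 ≈ 0.0462

Pr(passing raccoon | ¬barking, intruder, distant siren) ≈ 0.0462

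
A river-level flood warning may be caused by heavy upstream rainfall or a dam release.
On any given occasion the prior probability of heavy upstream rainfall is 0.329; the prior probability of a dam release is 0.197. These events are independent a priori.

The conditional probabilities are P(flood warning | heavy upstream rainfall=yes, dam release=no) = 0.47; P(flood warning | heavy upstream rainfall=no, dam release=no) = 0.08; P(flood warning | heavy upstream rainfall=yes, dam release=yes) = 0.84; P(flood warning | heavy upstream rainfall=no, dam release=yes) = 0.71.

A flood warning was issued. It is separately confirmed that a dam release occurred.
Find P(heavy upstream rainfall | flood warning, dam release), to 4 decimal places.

P(heavy upstream rainfall | flood warning, dam release) ≈ 0.3671

P(flood warning | dam release) = 0.71·0.671 + 0.84·0.329 = 0.476410 + 0.276360 = 0.752770
Restricting to configurations with heavy upstream rainfall present: 0.84·0.329 = 0.276360.
So P(heavy upstream rainfall | flood warning, dam release) = 0.276360/0.752770 ≈ 0.3671.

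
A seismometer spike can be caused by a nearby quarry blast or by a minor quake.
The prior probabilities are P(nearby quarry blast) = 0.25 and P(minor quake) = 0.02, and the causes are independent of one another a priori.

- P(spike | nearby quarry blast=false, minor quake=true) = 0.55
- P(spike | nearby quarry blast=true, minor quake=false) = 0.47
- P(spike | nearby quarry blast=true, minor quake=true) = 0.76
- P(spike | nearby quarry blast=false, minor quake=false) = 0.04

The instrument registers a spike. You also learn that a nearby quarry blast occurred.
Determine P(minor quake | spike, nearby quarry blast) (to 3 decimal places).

P(minor quake | spike, nearby quarry blast) ≈ 0.032

Numerator (weight on configurations with minor quake): 0.76*0.02 = 0.015200
The normalizing constant is 0.47*0.98 + 0.76*0.02 = 0.475800
Posterior = 0.015200 / 0.475800 ≈ 0.032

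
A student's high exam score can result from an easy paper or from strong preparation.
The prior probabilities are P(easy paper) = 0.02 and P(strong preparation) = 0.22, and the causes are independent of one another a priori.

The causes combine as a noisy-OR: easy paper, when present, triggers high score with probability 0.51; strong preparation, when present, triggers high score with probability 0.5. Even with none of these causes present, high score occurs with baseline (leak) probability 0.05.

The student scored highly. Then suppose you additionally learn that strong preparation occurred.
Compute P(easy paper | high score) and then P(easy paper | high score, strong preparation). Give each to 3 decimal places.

Under noisy-OR, P(high score | causes) = 1 − (1−0.05)·∏(1−qᵢ) over the active causes.
P(high score) = 0.05×0.98×0.78 + 0.525×0.98×0.22 + 0.5345×0.02×0.78 + 0.76725×0.02×0.22 = 0.038220 + 0.113190 + 0.008338 + 0.003376 = 0.163124
The easy paper-present share is 0.008338 + 0.003376 = 0.011714.
So P(easy paper | high score) = 0.011714/0.163124 ≈ 0.072.

Now condition on the additional information:
P(high score | strong preparation) = 0.525*0.98 + 0.76725*0.02 = 0.514500 + 0.015345 = 0.529845
Of this, 0.015345 comes from 0.76725*0.02 (the easy paper=true cases).
P(easy paper | high score, strong preparation) = 0.015345 / 0.529845 ≈ 0.029
The drop from 0.072 to 0.029 is the explaining-away (discounting) effect.

P(easy paper | high score) ≈ 0.072; P(easy paper | high score, strong preparation) ≈ 0.029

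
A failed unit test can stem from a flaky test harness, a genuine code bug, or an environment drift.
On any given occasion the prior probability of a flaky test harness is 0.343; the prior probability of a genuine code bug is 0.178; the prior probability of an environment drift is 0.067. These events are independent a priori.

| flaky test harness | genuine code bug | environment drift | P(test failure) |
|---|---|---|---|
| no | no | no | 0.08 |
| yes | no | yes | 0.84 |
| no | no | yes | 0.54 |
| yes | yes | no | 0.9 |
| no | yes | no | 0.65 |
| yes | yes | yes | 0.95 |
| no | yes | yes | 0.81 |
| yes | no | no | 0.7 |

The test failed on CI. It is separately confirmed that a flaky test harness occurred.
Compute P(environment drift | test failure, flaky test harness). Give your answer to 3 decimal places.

P(test failure | flaky test harness) = 0.7·0.822·0.933 + 0.84·0.822·0.067 + 0.9·0.178·0.933 + 0.95·0.178·0.067 = 0.536848 + 0.046262 + 0.149467 + 0.011330 = 0.743907
Of this, 0.057592 comes from 0.046262 + 0.011330 (the environment drift=true cases).
P(environment drift | test failure, flaky test harness) = 0.057592 / 0.743907 ≈ 0.077

P(environment drift | test failure, flaky test harness) ≈ 0.077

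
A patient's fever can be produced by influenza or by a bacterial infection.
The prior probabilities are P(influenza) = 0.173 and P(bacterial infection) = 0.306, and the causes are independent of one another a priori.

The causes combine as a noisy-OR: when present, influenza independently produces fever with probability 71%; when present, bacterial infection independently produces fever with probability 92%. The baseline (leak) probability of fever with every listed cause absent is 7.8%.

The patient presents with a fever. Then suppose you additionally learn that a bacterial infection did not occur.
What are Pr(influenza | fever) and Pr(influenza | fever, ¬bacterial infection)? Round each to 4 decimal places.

Under noisy-OR, P(fever | causes) = 1 − (1−0.078)·∏(1−qᵢ) over the active causes.
P(fever) = 0.078×0.827×0.694 + 0.92624×0.827×0.306 + 0.73262×0.173×0.694 + 0.97861×0.173×0.306 = 0.044767 + 0.234396 + 0.087960 + 0.051806 = 0.418929
The influenza-present share is 0.087960 + 0.051806 = 0.139766.
Hence the posterior is 0.139766/0.418929 ≈ 0.3336.

With the extra evidence:
Weight on influenza=true, given the evidence: 0.73262*0.173 = 0.126743
The normalizing constant is 0.078*0.827 + 0.73262*0.173 = 0.191249
P(influenza | fever, ¬bacterial infection) = 0.126743/0.191249 ≈ 0.6627

Pr(influenza | fever) ≈ 0.3336; Pr(influenza | fever, ¬bacterial infection) ≈ 0.6627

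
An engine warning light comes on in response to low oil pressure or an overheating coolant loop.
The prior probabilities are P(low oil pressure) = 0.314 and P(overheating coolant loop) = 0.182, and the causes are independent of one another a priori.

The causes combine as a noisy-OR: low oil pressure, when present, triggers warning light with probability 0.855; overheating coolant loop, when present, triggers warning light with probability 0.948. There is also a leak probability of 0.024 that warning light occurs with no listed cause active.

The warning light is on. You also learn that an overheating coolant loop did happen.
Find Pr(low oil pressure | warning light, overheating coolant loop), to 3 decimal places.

Under noisy-OR, P(warning light | causes) = 1 − (1−0.024)·∏(1−qᵢ) over the active causes.
Enumerate both values of low oil pressure and weight by the priors:
  P(warning light | overheating coolant loop) = 0.949248×0.686 + 0.992641×0.314
        = 0.651184 + 0.311689 = 0.962873
Configurations with low oil pressure contribute 0.311689, so
  P(low oil pressure | warning light, overheating coolant loop) = 0.311689 / 0.962873 ≈ 0.324

Pr(low oil pressure | warning light, overheating coolant loop) ≈ 0.324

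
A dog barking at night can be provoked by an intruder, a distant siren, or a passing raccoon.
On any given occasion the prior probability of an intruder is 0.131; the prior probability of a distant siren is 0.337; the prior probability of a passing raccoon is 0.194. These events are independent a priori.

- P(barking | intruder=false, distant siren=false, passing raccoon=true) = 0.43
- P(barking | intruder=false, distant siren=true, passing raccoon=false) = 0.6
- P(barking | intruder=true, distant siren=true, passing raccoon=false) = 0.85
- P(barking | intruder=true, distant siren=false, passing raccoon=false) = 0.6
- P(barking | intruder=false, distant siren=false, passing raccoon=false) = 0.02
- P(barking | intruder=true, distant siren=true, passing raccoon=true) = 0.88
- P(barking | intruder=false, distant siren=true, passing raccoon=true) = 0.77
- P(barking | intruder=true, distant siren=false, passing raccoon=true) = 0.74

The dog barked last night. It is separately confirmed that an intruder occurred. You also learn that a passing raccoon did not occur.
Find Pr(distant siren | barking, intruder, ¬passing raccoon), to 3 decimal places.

Enumerate both values of distant siren and weight by the priors:
  P(barking | intruder, ¬passing raccoon) = 0.6×0.663 + 0.85×0.337
        = 0.397800 + 0.286450 = 0.684250
Configurations with distant siren contribute 0.286450, so
  P(distant siren | barking, intruder, ¬passing raccoon) = 0.286450 / 0.684250 ≈ 0.419

Pr(distant siren | barking, intruder, ¬passing raccoon) ≈ 0.419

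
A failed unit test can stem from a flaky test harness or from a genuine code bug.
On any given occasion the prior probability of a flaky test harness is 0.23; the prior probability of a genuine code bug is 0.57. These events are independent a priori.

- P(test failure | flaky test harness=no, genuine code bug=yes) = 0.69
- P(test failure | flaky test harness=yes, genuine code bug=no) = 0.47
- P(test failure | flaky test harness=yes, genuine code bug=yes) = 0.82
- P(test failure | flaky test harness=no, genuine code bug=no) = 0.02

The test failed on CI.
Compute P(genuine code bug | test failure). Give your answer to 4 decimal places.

Sum P(test failure|·) weighted by the priors over the 4 (flaky test harness, genuine code bug) configurations:
  P(test failure) = 0.02·0.77·0.43 + 0.69·0.77·0.57 + 0.47·0.23·0.43 + 0.82·0.23·0.57
        = 0.006622 + 0.302841 + 0.046483 + 0.107502 = 0.463448
Keeping only the genuine code bug-present terms gives 0.410343, so
  P(genuine code bug | test failure) = 0.410343 / 0.463448 ≈ 0.8854

P(genuine code bug | test failure) ≈ 0.8854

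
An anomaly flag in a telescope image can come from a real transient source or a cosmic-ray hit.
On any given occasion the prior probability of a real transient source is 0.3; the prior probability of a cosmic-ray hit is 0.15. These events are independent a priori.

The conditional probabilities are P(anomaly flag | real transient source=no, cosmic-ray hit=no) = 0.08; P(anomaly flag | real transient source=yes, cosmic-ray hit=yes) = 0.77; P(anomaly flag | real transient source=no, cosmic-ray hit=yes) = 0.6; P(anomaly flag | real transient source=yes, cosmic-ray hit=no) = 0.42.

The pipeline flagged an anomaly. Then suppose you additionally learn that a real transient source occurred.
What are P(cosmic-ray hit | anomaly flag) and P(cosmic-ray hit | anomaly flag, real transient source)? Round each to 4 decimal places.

Weight on cosmic-ray hit=true, given the evidence: 0.063000 + 0.034650 = 0.097650
The normalizing constant is 0.08*0.7*0.85 + 0.6*0.7*0.15 + 0.42*0.3*0.85 + 0.77*0.3*0.15 = 0.252350
P(cosmic-ray hit | anomaly flag) = 0.097650/0.252350 ≈ 0.3870

With the extra evidence:
Sum P(anomaly flag|·) weighted by the priors over both values of cosmic-ray hit:
  P(anomaly flag | real transient source) = 0.42×0.85 + 0.77×0.15
        = 0.357000 + 0.115500 = 0.472500
Configurations with cosmic-ray hit contribute 0.115500, so
  P(cosmic-ray hit | anomaly flag, real transient source) = 0.115500 / 0.472500 ≈ 0.2444
— real transient source explains away the evidence for cosmic-ray hit.

P(cosmic-ray hit | anomaly flag) ≈ 0.3870; P(cosmic-ray hit | anomaly flag, real transient source) ≈ 0.2444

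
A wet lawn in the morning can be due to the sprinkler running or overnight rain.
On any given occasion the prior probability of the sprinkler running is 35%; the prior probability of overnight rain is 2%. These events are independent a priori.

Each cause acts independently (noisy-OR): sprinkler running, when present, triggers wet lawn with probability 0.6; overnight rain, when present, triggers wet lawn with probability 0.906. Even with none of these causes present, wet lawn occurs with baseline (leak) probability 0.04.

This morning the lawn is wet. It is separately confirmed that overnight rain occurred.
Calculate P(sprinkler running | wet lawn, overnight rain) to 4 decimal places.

P(sprinkler running | wet lawn, overnight rain) ≈ 0.3633

Under noisy-OR, P(wet lawn | causes) = 1 − (1−0.04)·∏(1−qᵢ) over the active causes.
Enumerate both values of sprinkler running and weight by the priors:
  P(wet lawn | overnight rain) = 0.90976·0.65 + 0.963904·0.35
        = 0.591344 + 0.337366 = 0.928710
The terms with sprinkler running present sum to 0.337366, so
  P(sprinkler running | wet lawn, overnight rain) = 0.337366 / 0.928710 ≈ 0.3633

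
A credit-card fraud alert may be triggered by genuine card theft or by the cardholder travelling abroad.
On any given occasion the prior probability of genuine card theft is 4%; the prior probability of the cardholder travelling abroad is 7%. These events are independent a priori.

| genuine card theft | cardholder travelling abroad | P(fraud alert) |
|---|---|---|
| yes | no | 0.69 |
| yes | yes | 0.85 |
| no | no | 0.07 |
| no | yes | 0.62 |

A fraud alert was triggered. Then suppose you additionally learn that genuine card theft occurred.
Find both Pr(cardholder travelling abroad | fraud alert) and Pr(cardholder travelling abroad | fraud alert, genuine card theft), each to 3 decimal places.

P(fraud alert) = 0.07·0.96·0.93 + 0.62·0.96·0.07 + 0.69·0.04·0.93 + 0.85·0.04·0.07 = 0.062496 + 0.041664 + 0.025668 + 0.002380 = 0.132208
Of this, 0.044044 comes from 0.041664 + 0.002380 (the cardholder travelling abroad=true cases).
P(cardholder travelling abroad | fraud alert) = 0.044044 / 0.132208 ≈ 0.333

Now condition on the additional information:
Weight on cardholder travelling abroad=true, given the evidence: 0.85·0.07 = 0.059500
The normalizing constant is 0.69·0.93 + 0.85·0.07 = 0.701200
P(cardholder travelling abroad | fraud alert, genuine card theft) = 0.059500/0.701200 ≈ 0.085

Pr(cardholder travelling abroad | fraud alert) ≈ 0.333; Pr(cardholder travelling abroad | fraud alert, genuine card theft) ≈ 0.085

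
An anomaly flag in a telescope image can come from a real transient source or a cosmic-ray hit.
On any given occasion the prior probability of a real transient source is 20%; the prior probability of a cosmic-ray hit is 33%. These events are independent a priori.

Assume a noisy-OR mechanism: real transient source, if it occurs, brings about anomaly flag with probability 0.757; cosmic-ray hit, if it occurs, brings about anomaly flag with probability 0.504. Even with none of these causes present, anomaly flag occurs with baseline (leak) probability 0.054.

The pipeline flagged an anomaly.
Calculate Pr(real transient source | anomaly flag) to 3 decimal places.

Pr(real transient source | anomaly flag) ≈ 0.489

Under noisy-OR, P(anomaly flag | causes) = 1 − (1−0.054)·∏(1−qᵢ) over the active causes.
For the numerator, keep only real transient source=true terms: 0.103196 + 0.058475 = 0.161671
Denominator P(anomaly flag): 0.054*0.8*0.67 + 0.530784*0.8*0.33 + 0.770122*0.2*0.67 + 0.885981*0.2*0.33 = 0.330742
P(real transient source | anomaly flag) = 0.161671/0.330742 ≈ 0.489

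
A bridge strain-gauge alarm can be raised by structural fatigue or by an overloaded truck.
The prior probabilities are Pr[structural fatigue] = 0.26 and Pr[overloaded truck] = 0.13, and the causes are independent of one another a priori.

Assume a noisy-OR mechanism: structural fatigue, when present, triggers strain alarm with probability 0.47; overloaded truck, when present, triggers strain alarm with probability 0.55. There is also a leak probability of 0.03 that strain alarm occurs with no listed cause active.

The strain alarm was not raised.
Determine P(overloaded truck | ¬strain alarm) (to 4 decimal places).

Under noisy-OR, P(strain alarm | causes) = 1 − (1−0.03)·∏(1−qᵢ) over the active causes.
Enumerate the 4 (structural fatigue, overloaded truck) configurations and weight by the priors:
  P(¬strain alarm) = 0.97·0.74·0.87 + 0.4365·0.74·0.13 + 0.5141·0.26·0.87 + 0.231345·0.26·0.13
        = 0.624486 + 0.041991 + 0.116289 + 0.007819 = 0.790585
Configurations with overloaded truck contribute 0.049810, so
  P(overloaded truck | ¬strain alarm) = 0.049810 / 0.790585 ≈ 0.0630

P(overloaded truck | ¬strain alarm) ≈ 0.0630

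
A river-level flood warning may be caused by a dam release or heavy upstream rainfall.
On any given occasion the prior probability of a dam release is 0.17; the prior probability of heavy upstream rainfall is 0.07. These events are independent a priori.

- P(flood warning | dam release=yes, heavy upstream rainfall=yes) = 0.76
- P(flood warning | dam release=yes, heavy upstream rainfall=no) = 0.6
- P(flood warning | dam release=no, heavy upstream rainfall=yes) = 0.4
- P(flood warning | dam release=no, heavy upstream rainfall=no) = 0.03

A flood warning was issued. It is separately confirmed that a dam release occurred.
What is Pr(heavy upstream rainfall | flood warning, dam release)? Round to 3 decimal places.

For the numerator, keep only heavy upstream rainfall=true terms: 0.76*0.07 = 0.053200
The normalizing constant is 0.6*0.93 + 0.76*0.07 = 0.611200
Posterior = 0.053200 / 0.611200 ≈ 0.087

Pr(heavy upstream rainfall | flood warning, dam release) ≈ 0.087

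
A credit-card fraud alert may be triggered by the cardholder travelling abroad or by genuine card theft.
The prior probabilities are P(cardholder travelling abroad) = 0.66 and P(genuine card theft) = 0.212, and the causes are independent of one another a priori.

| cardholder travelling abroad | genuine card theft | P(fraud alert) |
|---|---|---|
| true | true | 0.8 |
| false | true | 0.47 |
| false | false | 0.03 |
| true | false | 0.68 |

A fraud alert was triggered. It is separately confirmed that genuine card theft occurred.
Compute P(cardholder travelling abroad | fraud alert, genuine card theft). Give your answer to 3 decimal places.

P(cardholder travelling abroad | fraud alert, genuine card theft) ≈ 0.768

Sum P(fraud alert|·) weighted by the priors over both values of cardholder travelling abroad:
  P(fraud alert | genuine card theft) = 0.47*0.34 + 0.8*0.66
        = 0.159800 + 0.528000 = 0.687800
Keeping only the cardholder travelling abroad-present terms gives 0.528000, so
  P(cardholder travelling abroad | fraud alert, genuine card theft) = 0.528000 / 0.687800 ≈ 0.768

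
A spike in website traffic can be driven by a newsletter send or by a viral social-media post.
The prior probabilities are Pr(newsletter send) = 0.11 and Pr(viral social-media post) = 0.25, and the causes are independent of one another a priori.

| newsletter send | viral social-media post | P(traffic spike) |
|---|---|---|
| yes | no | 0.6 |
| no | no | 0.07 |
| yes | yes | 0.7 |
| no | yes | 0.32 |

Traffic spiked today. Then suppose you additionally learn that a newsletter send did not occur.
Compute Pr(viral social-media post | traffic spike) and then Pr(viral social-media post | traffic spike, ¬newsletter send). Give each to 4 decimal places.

Pr(viral social-media post | traffic spike) ≈ 0.4845; Pr(viral social-media post | traffic spike, ¬newsletter send) ≈ 0.6038

P(traffic spike) = 0.07*0.89*0.75 + 0.32*0.89*0.25 + 0.6*0.11*0.75 + 0.7*0.11*0.25 = 0.046725 + 0.071200 + 0.049500 + 0.019250 = 0.186675
Restricting to configurations with viral social-media post present: 0.071200 + 0.019250 = 0.090450.
P(viral social-media post | traffic spike) = 0.090450 / 0.186675 ≈ 0.4845

With the extra evidence:
P(traffic spike | ¬newsletter send) = 0.07×0.75 + 0.32×0.25 = 0.052500 + 0.080000 = 0.132500
Restricting to configurations with viral social-media post present: 0.32×0.25 = 0.080000.
So P(viral social-media post | traffic spike, ¬newsletter send) = 0.080000/0.132500 ≈ 0.6038.
With newsletter send excluded, viral social-media post must carry more of the explanatory weight for the traffic spike.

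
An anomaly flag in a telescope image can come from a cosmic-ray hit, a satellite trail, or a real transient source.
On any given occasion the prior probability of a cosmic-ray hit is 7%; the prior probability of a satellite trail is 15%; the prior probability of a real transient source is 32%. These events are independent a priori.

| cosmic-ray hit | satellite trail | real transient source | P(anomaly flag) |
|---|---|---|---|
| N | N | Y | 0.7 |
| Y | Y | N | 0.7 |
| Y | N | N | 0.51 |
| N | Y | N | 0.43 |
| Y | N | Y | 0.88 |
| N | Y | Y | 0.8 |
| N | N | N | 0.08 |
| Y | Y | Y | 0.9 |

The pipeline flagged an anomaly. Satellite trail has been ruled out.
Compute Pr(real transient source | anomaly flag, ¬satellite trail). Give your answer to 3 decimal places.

Pr(real transient source | anomaly flag, ¬satellite trail) ≈ 0.753

By total probability over the 4 (cosmic-ray hit, real transient source) configurations:
  P(anomaly flag | ¬satellite trail) = 0.08×0.93×0.68 + 0.7×0.93×0.32 + 0.51×0.07×0.68 + 0.88×0.07×0.32
        = 0.050592 + 0.208320 + 0.024276 + 0.019712 = 0.302900
The terms with real transient source present sum to 0.228032, so
  P(real transient source | anomaly flag, ¬satellite trail) = 0.228032 / 0.302900 ≈ 0.753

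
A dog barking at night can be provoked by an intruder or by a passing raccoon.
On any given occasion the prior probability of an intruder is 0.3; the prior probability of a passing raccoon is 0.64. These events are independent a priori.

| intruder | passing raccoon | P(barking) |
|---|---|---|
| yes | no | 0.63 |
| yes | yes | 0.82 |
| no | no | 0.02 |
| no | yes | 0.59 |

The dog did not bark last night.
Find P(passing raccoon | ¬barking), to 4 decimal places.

P(passing raccoon | ¬barking) ≈ 0.4320

Sum P(¬barking|·) weighted by the priors over the 4 (intruder, passing raccoon) configurations:
  P(¬barking) = 0.98*0.7*0.36 + 0.41*0.7*0.64 + 0.37*0.3*0.36 + 0.18*0.3*0.64
        = 0.246960 + 0.183680 + 0.039960 + 0.034560 = 0.505160
Keeping only the passing raccoon-present terms gives 0.218240, so
  P(passing raccoon | ¬barking) = 0.218240 / 0.505160 ≈ 0.4320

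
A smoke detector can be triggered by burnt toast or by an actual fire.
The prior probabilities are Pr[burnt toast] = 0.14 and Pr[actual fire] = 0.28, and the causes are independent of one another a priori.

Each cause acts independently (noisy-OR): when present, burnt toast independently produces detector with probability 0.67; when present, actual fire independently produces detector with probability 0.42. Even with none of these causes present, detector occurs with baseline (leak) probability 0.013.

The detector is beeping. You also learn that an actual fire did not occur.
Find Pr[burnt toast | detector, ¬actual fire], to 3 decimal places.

Under noisy-OR, P(detector | causes) = 1 − (1−0.013)·∏(1−qᵢ) over the active causes.
P(detector | ¬actual fire) = 0.013·0.86 + 0.67429·0.14 = 0.011180 + 0.094401 = 0.105581
The burnt toast-present share is 0.67429·0.14 = 0.094401.
So P(burnt toast | detector, ¬actual fire) = 0.094401/0.105581 ≈ 0.894.

Pr[burnt toast | detector, ¬actual fire] ≈ 0.894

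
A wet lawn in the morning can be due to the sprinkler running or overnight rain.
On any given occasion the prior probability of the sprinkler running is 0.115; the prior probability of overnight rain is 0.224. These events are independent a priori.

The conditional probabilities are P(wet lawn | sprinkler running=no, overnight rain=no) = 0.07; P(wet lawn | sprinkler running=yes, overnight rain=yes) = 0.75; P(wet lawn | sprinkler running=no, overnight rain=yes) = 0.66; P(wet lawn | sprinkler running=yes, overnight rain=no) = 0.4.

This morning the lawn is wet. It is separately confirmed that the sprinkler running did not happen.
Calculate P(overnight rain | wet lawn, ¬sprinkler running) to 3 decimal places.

P(overnight rain | wet lawn, ¬sprinkler running) ≈ 0.731

For the numerator, keep only overnight rain=true terms: 0.66*0.224 = 0.147840
The normalizing constant is 0.07*0.776 + 0.66*0.224 = 0.202160
Posterior = 0.147840 / 0.202160 ≈ 0.731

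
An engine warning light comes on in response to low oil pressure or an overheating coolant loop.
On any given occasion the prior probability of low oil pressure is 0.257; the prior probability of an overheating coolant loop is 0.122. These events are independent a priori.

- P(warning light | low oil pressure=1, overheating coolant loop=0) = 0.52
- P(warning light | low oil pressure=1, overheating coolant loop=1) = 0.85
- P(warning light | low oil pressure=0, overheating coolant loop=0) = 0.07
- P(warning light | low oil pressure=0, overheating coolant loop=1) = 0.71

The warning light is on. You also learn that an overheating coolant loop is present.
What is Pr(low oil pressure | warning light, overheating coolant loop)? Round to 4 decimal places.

Pr(low oil pressure | warning light, overheating coolant loop) ≈ 0.2928

Numerator (weight on configurations with low oil pressure): 0.85·0.257 = 0.218450
Normalizer over all consistent configurations: 0.71·0.743 + 0.85·0.257 = 0.745980
P(low oil pressure | warning light, overheating coolant loop) = 0.218450/0.745980 ≈ 0.2928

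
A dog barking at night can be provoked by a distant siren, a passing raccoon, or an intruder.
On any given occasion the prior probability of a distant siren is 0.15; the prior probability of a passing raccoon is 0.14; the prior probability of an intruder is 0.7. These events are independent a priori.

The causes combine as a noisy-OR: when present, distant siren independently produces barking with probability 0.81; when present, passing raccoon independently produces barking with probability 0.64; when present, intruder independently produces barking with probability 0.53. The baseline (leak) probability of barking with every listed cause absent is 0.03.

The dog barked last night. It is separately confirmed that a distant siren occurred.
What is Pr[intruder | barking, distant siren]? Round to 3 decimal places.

Pr[intruder | barking, distant siren] ≈ 0.721

Under noisy-OR, P(barking | causes) = 1 − (1−0.03)·∏(1−qᵢ) over the active causes.
By total probability over the 4 (passing raccoon, intruder) configurations:
  P(barking | distant siren) = 0.8157·0.86·0.3 + 0.913379·0.86·0.7 + 0.933652·0.14·0.3 + 0.968816·0.14·0.7
        = 0.210451 + 0.549854 + 0.039213 + 0.094944 = 0.894462
Configurations with intruder contribute 0.644798, so
  P(intruder | barking, distant siren) = 0.644798 / 0.894462 ≈ 0.721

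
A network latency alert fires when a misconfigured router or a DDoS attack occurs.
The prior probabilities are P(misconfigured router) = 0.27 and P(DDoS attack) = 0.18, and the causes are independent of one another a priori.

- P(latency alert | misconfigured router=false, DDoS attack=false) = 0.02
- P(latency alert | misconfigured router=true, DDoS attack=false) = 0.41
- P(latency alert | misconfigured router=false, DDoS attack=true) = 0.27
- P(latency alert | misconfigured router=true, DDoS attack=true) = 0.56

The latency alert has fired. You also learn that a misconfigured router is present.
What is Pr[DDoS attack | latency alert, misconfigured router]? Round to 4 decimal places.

For the numerator, keep only DDoS attack=true terms: 0.56·0.18 = 0.100800
Normalizer over all consistent configurations: 0.41·0.82 + 0.56·0.18 = 0.437000
Posterior = 0.100800 / 0.437000 ≈ 0.2307

Pr[DDoS attack | latency alert, misconfigured router] ≈ 0.2307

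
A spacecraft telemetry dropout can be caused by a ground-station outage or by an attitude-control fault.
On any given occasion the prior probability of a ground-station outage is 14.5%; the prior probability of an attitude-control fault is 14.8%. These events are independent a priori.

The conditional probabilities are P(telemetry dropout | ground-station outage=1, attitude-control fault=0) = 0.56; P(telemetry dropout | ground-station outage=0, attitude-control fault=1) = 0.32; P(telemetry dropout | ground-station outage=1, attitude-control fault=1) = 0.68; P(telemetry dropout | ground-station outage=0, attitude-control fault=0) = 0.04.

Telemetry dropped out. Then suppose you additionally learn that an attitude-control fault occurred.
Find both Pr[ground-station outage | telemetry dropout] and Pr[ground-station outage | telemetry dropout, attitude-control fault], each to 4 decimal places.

P(telemetry dropout) = 0.04×0.855×0.852 + 0.32×0.855×0.148 + 0.56×0.145×0.852 + 0.68×0.145×0.148 = 0.029138 + 0.040493 + 0.069182 + 0.014593 = 0.153406
The ground-station outage-present share is 0.069182 + 0.014593 = 0.083775.
P(ground-station outage | telemetry dropout) = 0.083775 / 0.153406 ≈ 0.5461

Now also conditioning on attitude-control fault=true:
Weight on ground-station outage=true, given the evidence: 0.68*0.145 = 0.098600
Normalizer over all consistent configurations: 0.32*0.855 + 0.68*0.145 = 0.372200
Posterior = 0.098600 / 0.372200 ≈ 0.2649
— attitude-control fault explains away the evidence for ground-station outage.

Pr[ground-station outage | telemetry dropout] ≈ 0.5461; Pr[ground-station outage | telemetry dropout, attitude-control fault] ≈ 0.2649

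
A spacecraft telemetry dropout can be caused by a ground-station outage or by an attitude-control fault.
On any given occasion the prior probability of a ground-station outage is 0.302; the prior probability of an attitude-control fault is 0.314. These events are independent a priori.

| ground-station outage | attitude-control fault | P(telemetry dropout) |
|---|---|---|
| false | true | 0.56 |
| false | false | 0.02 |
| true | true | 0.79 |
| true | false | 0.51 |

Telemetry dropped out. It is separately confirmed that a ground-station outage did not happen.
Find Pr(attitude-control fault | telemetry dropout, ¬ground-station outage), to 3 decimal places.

For the numerator, keep only attitude-control fault=true terms: 0.56*0.314 = 0.175840
Denominator P(telemetry dropout | ¬ground-station outage): 0.02*0.686 + 0.56*0.314 = 0.189560
P(attitude-control fault | telemetry dropout, ¬ground-station outage) = 0.175840/0.189560 ≈ 0.928

Pr(attitude-control fault | telemetry dropout, ¬ground-station outage) ≈ 0.928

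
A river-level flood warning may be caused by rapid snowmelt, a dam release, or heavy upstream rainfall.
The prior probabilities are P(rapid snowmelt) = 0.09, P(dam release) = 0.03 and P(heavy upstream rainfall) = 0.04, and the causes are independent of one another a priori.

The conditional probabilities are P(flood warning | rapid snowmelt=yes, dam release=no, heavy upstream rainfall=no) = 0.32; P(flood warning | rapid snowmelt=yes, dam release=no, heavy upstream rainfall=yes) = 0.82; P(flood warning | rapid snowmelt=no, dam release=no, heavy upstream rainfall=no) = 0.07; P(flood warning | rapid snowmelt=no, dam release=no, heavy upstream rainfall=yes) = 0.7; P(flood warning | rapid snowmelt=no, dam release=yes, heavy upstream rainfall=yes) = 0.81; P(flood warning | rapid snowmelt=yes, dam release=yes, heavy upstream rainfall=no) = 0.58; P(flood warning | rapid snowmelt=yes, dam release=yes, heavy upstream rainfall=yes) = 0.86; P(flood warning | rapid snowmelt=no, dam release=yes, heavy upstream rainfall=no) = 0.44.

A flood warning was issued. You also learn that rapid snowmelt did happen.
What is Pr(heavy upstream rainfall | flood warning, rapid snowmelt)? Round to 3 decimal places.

Sum P(flood warning|·) weighted by the priors over the 4 (dam release, heavy upstream rainfall) configurations:
  P(flood warning | rapid snowmelt) = 0.32×0.97×0.96 + 0.82×0.97×0.04 + 0.58×0.03×0.96 + 0.86×0.03×0.04
        = 0.297984 + 0.031816 + 0.016704 + 0.001032 = 0.347536
Keeping only the heavy upstream rainfall-present terms gives 0.032848, so
  P(heavy upstream rainfall | flood warning, rapid snowmelt) = 0.032848 / 0.347536 ≈ 0.095

Pr(heavy upstream rainfall | flood warning, rapid snowmelt) ≈ 0.095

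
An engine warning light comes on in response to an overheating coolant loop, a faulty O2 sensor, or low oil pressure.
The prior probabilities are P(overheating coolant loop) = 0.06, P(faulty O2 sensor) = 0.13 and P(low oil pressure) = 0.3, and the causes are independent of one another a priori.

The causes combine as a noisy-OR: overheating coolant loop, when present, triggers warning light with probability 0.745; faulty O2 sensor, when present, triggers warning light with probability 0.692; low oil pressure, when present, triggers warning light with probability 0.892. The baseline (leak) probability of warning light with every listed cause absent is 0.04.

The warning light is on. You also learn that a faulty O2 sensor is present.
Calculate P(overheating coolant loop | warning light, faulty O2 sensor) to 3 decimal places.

P(overheating coolant loop | warning light, faulty O2 sensor) ≈ 0.071

Under noisy-OR, P(warning light | causes) = 1 − (1−0.04)·∏(1−qᵢ) over the active causes.
P(warning light | faulty O2 sensor) = 0.70432*0.94*0.7 + 0.968067*0.94*0.3 + 0.924602*0.06*0.7 + 0.991857*0.06*0.3 = 0.463443 + 0.272995 + 0.038833 + 0.017853 = 0.793124
Of this, 0.056686 comes from 0.038833 + 0.017853 (the overheating coolant loop=true cases).
Hence the posterior is 0.056686/0.793124 ≈ 0.071.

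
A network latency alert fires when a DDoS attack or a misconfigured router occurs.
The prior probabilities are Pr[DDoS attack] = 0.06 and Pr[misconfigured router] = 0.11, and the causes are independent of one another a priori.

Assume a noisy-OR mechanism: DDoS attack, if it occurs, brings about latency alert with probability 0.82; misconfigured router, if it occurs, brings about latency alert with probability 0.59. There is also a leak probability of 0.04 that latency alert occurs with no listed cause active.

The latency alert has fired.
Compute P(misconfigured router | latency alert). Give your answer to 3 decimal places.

P(misconfigured router | latency alert) ≈ 0.470

Under noisy-OR, P(latency alert | causes) = 1 − (1−0.04)·∏(1−qᵢ) over the active causes.
Weight on misconfigured router=true, given the evidence: 0.062702 + 0.006132 = 0.068834
The normalizing constant is 0.04*0.94*0.89 + 0.6064*0.94*0.11 + 0.8272*0.06*0.89 + 0.929152*0.06*0.11 = 0.146470
Posterior = 0.068834 / 0.146470 ≈ 0.470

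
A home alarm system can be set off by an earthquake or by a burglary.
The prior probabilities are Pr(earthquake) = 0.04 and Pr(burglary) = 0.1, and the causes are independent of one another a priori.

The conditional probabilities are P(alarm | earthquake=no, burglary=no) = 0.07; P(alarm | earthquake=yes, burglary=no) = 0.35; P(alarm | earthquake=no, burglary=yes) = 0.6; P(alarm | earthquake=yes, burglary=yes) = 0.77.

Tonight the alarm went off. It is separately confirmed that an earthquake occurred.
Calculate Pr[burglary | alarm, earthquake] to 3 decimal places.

Pr[burglary | alarm, earthquake] ≈ 0.196

For the numerator, keep only burglary=true terms: 0.77×0.1 = 0.077000
The normalizing constant is 0.35×0.9 + 0.77×0.1 = 0.392000
Posterior = 0.077000 / 0.392000 ≈ 0.196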